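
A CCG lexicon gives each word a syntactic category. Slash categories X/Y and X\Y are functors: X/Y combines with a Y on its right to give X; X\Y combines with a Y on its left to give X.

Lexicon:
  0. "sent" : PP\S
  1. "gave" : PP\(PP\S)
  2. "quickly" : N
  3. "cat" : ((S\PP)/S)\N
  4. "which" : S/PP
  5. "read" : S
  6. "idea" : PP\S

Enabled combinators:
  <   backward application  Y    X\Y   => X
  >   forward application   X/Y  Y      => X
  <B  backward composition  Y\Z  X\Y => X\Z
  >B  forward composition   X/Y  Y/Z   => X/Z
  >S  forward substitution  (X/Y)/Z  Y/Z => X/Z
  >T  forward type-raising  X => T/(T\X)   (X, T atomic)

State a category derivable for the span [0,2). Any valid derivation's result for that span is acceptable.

[0,7] S   <
  [0,2] PP   <
    [0,1] "sent" : PP\S
    [1,2] "gave" : PP\(PP\S)
  [2,7] S\PP   >
    [2,4] (S\PP)/S   <
      [2,3] "quickly" : N
      [3,4] "cat" : ((S\PP)/S)\N
    [4,7] S   >
      [4,5] "which" : S/PP
      [5,7] PP   <
        [5,6] "read" : S
        [6,7] "idea" : PP\S

PP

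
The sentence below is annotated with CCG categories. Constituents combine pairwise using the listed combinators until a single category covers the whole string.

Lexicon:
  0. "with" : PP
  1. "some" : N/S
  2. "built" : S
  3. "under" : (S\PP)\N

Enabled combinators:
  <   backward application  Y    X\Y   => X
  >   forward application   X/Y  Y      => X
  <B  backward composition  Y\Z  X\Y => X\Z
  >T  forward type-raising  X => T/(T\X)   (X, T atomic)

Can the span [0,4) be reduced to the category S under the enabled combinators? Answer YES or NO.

YES

[0,4] S   <
  [0,1] "with" : PP
  [1,4] S\PP   <
    [1,3] N   >
      [1,2] "some" : N/S
      [2,3] "built" : S
    [3,4] "under" : (S\PP)\N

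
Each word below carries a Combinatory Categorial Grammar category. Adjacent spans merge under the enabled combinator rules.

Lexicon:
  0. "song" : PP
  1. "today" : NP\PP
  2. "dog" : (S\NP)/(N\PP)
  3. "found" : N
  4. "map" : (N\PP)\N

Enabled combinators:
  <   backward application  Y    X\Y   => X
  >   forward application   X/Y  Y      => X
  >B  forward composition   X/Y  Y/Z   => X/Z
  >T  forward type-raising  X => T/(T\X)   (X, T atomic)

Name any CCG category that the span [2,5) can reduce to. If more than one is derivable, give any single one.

S\NP

[0,5] S   <
  [0,2] NP   >
    [0,1] NP/(NP\PP)   >T
      [0,1] "song" : PP
    [1,2] "today" : NP\PP
  [2,5] S\NP   >
    [2,3] "dog" : (S\NP)/(N\PP)
    [3,5] N\PP   <
      [3,4] "found" : N
      [4,5] "map" : (N\PP)\N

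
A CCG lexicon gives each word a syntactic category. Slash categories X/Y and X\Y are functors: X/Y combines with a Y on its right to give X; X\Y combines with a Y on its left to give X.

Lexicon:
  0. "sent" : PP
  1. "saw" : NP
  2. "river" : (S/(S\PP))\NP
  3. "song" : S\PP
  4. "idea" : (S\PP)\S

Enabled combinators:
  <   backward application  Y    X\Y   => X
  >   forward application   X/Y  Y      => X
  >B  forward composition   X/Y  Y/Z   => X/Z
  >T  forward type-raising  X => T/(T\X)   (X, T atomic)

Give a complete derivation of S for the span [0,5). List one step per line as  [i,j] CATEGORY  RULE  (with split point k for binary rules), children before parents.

[0,1] PP  lex  "sent"
[0,1] S/(S\PP)  >T
[1,2] NP  lex  "saw"
[2,3] (S/(S\PP))\NP  lex  "river"
[1,3] S/(S\PP)  <  k=2
[3,4] S\PP  lex  "song"
[1,4] S  >  k=3
[4,5] (S\PP)\S  lex  "idea"
[1,5] S\PP  <  k=4
[0,5] S  >  k=1

[0,5] S   >
  [0,1] S/(S\PP)   >T
    [0,1] "sent" : PP
  [1,5] S\PP   <
    [1,4] S   >
      [1,3] S/(S\PP)   <
        [1,2] "saw" : NP
        [2,3] "river" : (S/(S\PP))\NP
      [3,4] "song" : S\PP
    [4,5] "idea" : (S\PP)\S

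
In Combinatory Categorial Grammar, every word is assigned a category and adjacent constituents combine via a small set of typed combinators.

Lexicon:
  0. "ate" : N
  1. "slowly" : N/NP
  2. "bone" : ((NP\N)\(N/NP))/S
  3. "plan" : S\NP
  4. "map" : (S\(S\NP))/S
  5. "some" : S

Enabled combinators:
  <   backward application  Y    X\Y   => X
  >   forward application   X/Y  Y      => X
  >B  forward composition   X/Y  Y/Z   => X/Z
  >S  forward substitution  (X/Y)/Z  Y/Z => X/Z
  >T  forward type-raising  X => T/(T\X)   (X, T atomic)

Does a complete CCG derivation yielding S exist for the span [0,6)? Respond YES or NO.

NO

N N/NP ((NP\N)\(N/NP))/S S\NP (S\(S\NP))/S S
CKY chart[0,6] = {N/(N\NP), NP, NP/(NP\NP), PP/(PP\NP), S/(S\NP)}; S ∉ chart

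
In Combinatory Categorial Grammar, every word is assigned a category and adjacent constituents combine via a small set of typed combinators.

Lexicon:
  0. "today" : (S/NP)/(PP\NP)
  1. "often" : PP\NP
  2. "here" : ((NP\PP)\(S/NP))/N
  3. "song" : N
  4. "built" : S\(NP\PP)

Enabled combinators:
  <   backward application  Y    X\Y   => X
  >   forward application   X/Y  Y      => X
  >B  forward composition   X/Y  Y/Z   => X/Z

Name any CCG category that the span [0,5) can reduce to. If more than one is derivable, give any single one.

[0,5] S   <
  [0,4] NP\PP   <
    [0,2] S/NP   >
      [0,1] "today" : (S/NP)/(PP\NP)
      [1,2] "often" : PP\NP
    [2,4] (NP\PP)\(S/NP)   >
      [2,3] "here" : ((NP\PP)\(S/NP))/N
      [3,4] "song" : N
  [4,5] "built" : S\(NP\PP)

S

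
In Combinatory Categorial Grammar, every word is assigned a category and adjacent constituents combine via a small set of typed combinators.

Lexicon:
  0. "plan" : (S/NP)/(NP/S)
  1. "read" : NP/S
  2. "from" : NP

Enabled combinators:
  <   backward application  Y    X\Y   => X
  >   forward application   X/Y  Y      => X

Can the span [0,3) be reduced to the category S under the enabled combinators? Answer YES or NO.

[0,3] S   >
  [0,2] S/NP   >
    [0,1] "plan" : (S/NP)/(NP/S)
    [1,2] "read" : NP/S
  [2,3] "from" : NP

YES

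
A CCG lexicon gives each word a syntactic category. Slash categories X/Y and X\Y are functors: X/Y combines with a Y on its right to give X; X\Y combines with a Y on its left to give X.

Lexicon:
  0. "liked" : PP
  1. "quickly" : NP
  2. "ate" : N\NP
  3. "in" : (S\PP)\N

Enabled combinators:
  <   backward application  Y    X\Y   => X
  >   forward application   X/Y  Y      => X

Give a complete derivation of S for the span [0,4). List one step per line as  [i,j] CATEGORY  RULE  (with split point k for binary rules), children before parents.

[0,1] PP  lex  "liked"
[1,2] NP  lex  "quickly"
[2,3] N\NP  lex  "ate"
[1,3] N  <  k=2
[3,4] (S\PP)\N  lex  "in"
[1,4] S\PP  <  k=3
[0,4] S  <  k=1

[0,4] S   <
  [0,1] "liked" : PP
  [1,4] S\PP   <
    [1,3] N   <
      [1,2] "quickly" : NP
      [2,3] "ate" : N\NP
    [3,4] "in" : (S\PP)\N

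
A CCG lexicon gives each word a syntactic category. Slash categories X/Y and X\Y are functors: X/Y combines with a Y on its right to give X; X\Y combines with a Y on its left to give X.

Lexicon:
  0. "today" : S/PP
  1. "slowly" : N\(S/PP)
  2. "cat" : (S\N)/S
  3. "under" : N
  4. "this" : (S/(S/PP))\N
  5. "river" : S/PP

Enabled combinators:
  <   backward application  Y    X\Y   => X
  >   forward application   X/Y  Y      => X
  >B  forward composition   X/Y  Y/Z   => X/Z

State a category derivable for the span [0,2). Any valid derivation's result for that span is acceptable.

N

[0,6] S   <
  [0,2] N   <
    [0,1] "today" : S/PP
    [1,2] "slowly" : N\(S/PP)
  [2,6] S\N   >
    [2,3] "cat" : (S\N)/S
    [3,6] S   >
      [3,5] S/(S/PP)   <
        [3,4] "under" : N
        [4,5] "this" : (S/(S/PP))\N
      [5,6] "river" : S/PP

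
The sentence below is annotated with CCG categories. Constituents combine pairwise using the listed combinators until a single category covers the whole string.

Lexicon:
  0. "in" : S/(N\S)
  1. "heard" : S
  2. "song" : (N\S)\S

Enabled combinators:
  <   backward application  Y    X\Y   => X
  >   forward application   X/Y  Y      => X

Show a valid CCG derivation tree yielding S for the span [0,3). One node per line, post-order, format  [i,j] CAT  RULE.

[0,3] S   >
  [0,1] "in" : S/(N\S)
  [1,3] N\S   <
    [1,2] "heard" : S
    [2,3] "song" : (N\S)\S

[0,1] S/(N\S)  lex  "in"
[1,2] S  lex  "heard"
[2,3] (N\S)\S  lex  "song"
[1,3] N\S  <  k=2
[0,3] S  >  k=1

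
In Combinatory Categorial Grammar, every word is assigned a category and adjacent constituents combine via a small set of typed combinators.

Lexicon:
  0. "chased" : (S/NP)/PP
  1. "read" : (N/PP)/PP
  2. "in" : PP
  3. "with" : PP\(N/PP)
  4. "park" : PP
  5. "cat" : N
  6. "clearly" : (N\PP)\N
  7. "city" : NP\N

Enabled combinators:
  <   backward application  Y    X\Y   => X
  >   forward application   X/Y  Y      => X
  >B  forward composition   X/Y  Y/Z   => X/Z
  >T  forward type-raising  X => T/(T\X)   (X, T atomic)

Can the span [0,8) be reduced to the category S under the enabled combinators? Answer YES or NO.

[0,8] S   >
  [0,4] S/NP   >
    [0,1] "chased" : (S/NP)/PP
    [1,4] PP   <
      [1,3] N/PP   >
        [1,2] "read" : (N/PP)/PP
        [2,3] "in" : PP
      [3,4] "with" : PP\(N/PP)
  [4,8] NP   <
    [4,7] N   <
      [4,5] "park" : PP
      [5,7] N\PP   <
        [5,6] "cat" : N
        [6,7] "clearly" : (N\PP)\N
    [7,8] "city" : NP\N

YES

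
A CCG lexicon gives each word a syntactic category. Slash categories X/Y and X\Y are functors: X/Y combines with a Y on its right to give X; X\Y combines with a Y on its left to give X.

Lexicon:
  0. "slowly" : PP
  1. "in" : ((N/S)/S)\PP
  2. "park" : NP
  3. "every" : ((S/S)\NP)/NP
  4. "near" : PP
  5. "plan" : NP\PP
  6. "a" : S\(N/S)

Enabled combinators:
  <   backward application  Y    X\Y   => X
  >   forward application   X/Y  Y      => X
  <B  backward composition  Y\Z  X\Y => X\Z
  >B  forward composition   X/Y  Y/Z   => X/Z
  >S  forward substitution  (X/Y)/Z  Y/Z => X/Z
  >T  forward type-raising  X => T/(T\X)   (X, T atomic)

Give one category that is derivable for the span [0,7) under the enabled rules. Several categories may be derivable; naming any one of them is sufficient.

[0,7] S   <
  [0,6] N/S   >S
    [0,2] (N/S)/S   <
      [0,1] "slowly" : PP
      [1,2] "in" : ((N/S)/S)\PP
    [2,6] S/S   <
      [2,3] "park" : NP
      [3,6] (S/S)\NP   >
        [3,4] "every" : ((S/S)\NP)/NP
        [4,6] NP   >
          [4,5] NP/(NP\PP)   >T
            [4,5] "near" : PP
          [5,6] "plan" : NP\PP
  [6,7] "a" : S\(N/S)

S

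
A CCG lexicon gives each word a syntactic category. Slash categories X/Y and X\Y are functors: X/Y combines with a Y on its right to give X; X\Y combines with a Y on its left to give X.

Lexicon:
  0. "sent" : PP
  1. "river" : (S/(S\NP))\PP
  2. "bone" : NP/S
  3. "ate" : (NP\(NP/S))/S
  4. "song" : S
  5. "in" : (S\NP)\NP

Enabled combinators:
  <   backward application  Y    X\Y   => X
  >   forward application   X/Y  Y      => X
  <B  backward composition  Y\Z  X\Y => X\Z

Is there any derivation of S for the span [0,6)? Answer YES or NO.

YES

[0,6] S   >
  [0,2] S/(S\NP)   <
    [0,1] "sent" : PP
    [1,2] "river" : (S/(S\NP))\PP
  [2,6] S\NP   <
    [2,5] NP   <
      [2,3] "bone" : NP/S
      [3,5] NP\(NP/S)   >
        [3,4] "ate" : (NP\(NP/S))/S
        [4,5] "song" : S
    [5,6] "in" : (S\NP)\NP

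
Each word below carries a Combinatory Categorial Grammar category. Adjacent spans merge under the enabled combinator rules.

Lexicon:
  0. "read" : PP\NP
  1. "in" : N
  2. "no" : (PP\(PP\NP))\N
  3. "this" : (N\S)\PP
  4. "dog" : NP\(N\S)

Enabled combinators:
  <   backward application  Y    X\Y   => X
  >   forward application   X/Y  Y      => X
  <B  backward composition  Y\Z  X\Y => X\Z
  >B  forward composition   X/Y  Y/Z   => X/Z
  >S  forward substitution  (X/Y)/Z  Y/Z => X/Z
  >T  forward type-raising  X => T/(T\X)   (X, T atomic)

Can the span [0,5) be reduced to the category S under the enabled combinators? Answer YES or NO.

NO

PP\NP N (PP\(PP\NP))\N (N\S)\PP NP\(N\S)
CKY chart[0,5] = {N/(N\NP), NP, NP/(NP\NP), PP/(PP\NP), S/(S\NP)}; S ∉ chart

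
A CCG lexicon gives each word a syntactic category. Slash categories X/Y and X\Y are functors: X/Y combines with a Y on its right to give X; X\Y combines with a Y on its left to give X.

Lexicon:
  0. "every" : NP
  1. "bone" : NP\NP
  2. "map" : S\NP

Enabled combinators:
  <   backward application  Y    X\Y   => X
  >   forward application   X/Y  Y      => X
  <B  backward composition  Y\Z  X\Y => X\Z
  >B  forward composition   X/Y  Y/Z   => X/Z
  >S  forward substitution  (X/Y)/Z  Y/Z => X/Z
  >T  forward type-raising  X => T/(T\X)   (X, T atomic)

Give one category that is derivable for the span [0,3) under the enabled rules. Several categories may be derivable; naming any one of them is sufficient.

[0,3] S   >
  [0,1] S/(S\NP)   >T
    [0,1] "every" : NP
  [1,3] S\NP   <B
    [1,2] "bone" : NP\NP
    [2,3] "map" : S\NP

S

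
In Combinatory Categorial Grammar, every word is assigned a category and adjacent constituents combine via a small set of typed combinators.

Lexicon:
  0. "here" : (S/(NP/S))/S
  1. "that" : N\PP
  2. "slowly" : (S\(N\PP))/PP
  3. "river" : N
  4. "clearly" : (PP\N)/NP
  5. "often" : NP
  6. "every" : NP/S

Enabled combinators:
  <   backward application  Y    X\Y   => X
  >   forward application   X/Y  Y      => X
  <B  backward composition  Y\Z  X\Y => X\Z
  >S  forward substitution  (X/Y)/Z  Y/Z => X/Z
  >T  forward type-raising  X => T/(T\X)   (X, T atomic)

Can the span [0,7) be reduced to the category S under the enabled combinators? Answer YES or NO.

[0,7] S   >
  [0,6] S/(NP/S)   >
    [0,1] "here" : (S/(NP/S))/S
    [1,6] S   <
      [1,2] "that" : N\PP
      [2,6] S\(N\PP)   >
        [2,3] "slowly" : (S\(N\PP))/PP
        [3,6] PP   >
          [3,4] PP/(PP\N)   >T
            [3,4] "river" : N
          [4,6] PP\N   >
            [4,5] "clearly" : (PP\N)/NP
            [5,6] "often" : NP
  [6,7] "every" : NP/S

YES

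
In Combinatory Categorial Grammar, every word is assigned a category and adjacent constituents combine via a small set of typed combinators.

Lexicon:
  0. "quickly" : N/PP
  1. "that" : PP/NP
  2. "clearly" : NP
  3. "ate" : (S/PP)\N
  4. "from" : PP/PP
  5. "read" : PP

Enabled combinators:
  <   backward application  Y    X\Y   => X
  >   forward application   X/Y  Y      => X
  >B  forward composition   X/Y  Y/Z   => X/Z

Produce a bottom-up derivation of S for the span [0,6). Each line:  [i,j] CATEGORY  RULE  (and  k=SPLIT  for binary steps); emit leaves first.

[0,1] N/PP  lex  "quickly"
[1,2] PP/NP  lex  "that"
[2,3] NP  lex  "clearly"
[1,3] PP  >  k=2
[0,3] N  >  k=1
[3,4] (S/PP)\N  lex  "ate"
[0,4] S/PP  <  k=3
[4,5] PP/PP  lex  "from"
[0,5] S/PP  >B  k=4
[5,6] PP  lex  "read"
[0,6] S  >  k=5

[0,6] S   >
  [0,5] S/PP   >B
    [0,4] S/PP   <
      [0,3] N   >
        [0,1] "quickly" : N/PP
        [1,3] PP   >
          [1,2] "that" : PP/NP
          [2,3] "clearly" : NP
      [3,4] "ate" : (S/PP)\N
    [4,5] "from" : PP/PP
  [5,6] "read" : PP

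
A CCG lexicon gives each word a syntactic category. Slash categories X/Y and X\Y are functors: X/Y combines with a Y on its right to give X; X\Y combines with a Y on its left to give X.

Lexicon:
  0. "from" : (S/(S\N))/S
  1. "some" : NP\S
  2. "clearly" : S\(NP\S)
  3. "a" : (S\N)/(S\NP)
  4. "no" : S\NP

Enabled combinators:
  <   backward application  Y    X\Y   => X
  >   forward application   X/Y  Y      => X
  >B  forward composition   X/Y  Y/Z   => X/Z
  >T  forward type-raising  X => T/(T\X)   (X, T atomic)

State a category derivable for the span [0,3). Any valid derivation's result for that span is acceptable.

[0,5] S   >
  [0,3] S/(S\N)   >
    [0,1] "from" : (S/(S\N))/S
    [1,3] S   <
      [1,2] "some" : NP\S
      [2,3] "clearly" : S\(NP\S)
  [3,5] S\N   >
    [3,4] "a" : (S\N)/(S\NP)
    [4,5] "no" : S\NP

S/(S\N)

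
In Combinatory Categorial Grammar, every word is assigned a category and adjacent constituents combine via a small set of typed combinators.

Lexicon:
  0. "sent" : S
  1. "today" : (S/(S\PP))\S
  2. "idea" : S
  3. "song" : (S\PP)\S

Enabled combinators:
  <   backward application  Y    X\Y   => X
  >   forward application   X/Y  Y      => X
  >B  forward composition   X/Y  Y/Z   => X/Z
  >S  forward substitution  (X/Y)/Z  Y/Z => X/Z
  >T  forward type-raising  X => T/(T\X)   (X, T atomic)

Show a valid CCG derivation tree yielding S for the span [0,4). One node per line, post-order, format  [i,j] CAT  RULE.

[0,4] S   >
  [0,2] S/(S\PP)   <
    [0,1] "sent" : S
    [1,2] "today" : (S/(S\PP))\S
  [2,4] S\PP   <
    [2,3] "idea" : S
    [3,4] "song" : (S\PP)\S

[0,1] S  lex  "sent"
[1,2] (S/(S\PP))\S  lex  "today"
[0,2] S/(S\PP)  <  k=1
[2,3] S  lex  "idea"
[3,4] (S\PP)\S  lex  "song"
[2,4] S\PP  <  k=3
[0,4] S  >  k=2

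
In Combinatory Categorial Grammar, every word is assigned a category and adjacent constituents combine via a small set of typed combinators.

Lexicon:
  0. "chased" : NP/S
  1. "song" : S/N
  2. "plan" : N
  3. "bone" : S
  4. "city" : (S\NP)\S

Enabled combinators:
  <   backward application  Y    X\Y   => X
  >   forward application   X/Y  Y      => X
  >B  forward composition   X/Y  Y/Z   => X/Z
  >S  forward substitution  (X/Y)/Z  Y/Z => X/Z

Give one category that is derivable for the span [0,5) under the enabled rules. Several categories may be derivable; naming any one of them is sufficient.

S

[0,5] S   <
  [0,3] NP   >
    [0,1] "chased" : NP/S
    [1,3] S   >
      [1,2] "song" : S/N
      [2,3] "plan" : N
  [3,5] S\NP   <
    [3,4] "bone" : S
    [4,5] "city" : (S\NP)\S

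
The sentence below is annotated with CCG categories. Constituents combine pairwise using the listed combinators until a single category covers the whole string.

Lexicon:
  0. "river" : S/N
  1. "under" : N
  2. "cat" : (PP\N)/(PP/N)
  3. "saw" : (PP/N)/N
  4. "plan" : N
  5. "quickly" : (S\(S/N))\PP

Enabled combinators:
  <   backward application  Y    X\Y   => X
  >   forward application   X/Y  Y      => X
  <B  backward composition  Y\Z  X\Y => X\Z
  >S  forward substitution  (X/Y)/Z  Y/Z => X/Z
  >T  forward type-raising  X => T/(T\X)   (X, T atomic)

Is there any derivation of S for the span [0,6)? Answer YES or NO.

YES

[0,6] S   <
  [0,1] "river" : S/N
  [1,6] S\(S/N)   <
    [1,5] PP   >
      [1,2] PP/(PP\N)   >T
        [1,2] "under" : N
      [2,5] PP\N   >
        [2,3] "cat" : (PP\N)/(PP/N)
        [3,5] PP/N   >
          [3,4] "saw" : (PP/N)/N
          [4,5] "plan" : N
    [5,6] "quickly" : (S\(S/N))\PP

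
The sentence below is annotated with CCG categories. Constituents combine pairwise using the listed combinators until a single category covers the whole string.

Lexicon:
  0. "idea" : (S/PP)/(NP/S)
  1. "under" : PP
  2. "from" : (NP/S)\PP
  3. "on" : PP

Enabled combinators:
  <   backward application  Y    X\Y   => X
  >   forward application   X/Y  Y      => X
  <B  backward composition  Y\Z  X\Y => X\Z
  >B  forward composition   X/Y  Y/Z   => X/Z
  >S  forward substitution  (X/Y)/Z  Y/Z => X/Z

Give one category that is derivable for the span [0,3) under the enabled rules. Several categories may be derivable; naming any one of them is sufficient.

[0,4] S   >
  [0,3] S/PP   >
    [0,1] "idea" : (S/PP)/(NP/S)
    [1,3] NP/S   <
      [1,2] "under" : PP
      [2,3] "from" : (NP/S)\PP
  [3,4] "on" : PP

S/PP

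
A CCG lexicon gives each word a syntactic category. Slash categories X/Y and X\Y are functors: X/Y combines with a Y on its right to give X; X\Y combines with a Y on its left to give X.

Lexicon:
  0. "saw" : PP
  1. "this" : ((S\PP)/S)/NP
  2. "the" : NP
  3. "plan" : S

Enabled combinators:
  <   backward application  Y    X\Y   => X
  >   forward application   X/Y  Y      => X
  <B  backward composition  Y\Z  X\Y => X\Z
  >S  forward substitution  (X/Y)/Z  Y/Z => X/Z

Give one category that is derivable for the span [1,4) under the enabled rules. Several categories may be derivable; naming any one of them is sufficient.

S\PP

[0,4] S   <
  [0,1] "saw" : PP
  [1,4] S\PP   >
    [1,3] (S\PP)/S   >
      [1,2] "this" : ((S\PP)/S)/NP
      [2,3] "the" : NP
    [3,4] "plan" : S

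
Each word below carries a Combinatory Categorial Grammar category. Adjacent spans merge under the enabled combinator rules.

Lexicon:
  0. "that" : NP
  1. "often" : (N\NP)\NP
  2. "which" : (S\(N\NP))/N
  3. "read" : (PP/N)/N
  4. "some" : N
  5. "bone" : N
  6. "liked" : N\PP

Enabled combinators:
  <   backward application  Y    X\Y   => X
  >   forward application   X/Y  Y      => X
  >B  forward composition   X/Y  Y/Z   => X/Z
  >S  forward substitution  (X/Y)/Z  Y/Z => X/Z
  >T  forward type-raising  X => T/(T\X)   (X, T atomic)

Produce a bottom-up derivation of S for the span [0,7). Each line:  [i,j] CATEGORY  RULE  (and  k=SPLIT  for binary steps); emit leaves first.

[0,7] S   <
  [0,2] N\NP   <
    [0,1] "that" : NP
    [1,2] "often" : (N\NP)\NP
  [2,7] S\(N\NP)   >
    [2,3] "which" : (S\(N\NP))/N
    [3,7] N   <
      [3,6] PP   >
        [3,5] PP/N   >
          [3,4] "read" : (PP/N)/N
          [4,5] "some" : N
        [5,6] "bone" : N
      [6,7] "liked" : N\PP

[0,1] NP  lex  "that"
[1,2] (N\NP)\NP  lex  "often"
[0,2] N\NP  <  k=1
[2,3] (S\(N\NP))/N  lex  "which"
[3,4] (PP/N)/N  lex  "read"
[4,5] N  lex  "some"
[3,5] PP/N  >  k=4
[5,6] N  lex  "bone"
[3,6] PP  >  k=5
[6,7] N\PP  lex  "liked"
[3,7] N  <  k=6
[2,7] S\(N\NP)  >  k=3
[0,7] S  <  k=2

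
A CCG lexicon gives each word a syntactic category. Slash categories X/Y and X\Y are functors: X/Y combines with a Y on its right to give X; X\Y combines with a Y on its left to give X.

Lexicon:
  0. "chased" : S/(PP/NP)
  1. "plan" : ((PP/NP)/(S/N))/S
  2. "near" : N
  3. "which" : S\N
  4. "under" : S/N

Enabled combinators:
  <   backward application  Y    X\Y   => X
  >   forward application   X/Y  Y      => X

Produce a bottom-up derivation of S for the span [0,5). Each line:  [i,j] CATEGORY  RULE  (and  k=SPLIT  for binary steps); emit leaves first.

[0,1] S/(PP/NP)  lex  "chased"
[1,2] ((PP/NP)/(S/N))/S  lex  "plan"
[2,3] N  lex  "near"
[3,4] S\N  lex  "which"
[2,4] S  <  k=3
[1,4] (PP/NP)/(S/N)  >  k=2
[4,5] S/N  lex  "under"
[1,5] PP/NP  >  k=4
[0,5] S  >  k=1

[0,5] S   >
  [0,1] "chased" : S/(PP/NP)
  [1,5] PP/NP   >
    [1,4] (PP/NP)/(S/N)   >
      [1,2] "plan" : ((PP/NP)/(S/N))/S
      [2,4] S   <
        [2,3] "near" : N
        [3,4] "which" : S\N
    [4,5] "under" : S/N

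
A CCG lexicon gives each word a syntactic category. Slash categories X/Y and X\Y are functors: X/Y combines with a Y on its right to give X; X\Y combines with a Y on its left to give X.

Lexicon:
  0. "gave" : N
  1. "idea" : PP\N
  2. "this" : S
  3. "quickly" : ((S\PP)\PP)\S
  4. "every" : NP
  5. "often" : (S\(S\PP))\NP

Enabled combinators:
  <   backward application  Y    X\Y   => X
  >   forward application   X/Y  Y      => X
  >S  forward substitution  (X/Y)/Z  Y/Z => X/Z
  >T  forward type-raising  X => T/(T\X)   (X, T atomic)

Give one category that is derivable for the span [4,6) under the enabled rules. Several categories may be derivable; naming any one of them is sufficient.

S\(S\PP)

[0,6] S   <
  [0,4] S\PP   <
    [0,2] PP   <
      [0,1] "gave" : N
      [1,2] "idea" : PP\N
    [2,4] (S\PP)\PP   <
      [2,3] "this" : S
      [3,4] "quickly" : ((S\PP)\PP)\S
  [4,6] S\(S\PP)   <
    [4,5] "every" : NP
    [5,6] "often" : (S\(S\PP))\NP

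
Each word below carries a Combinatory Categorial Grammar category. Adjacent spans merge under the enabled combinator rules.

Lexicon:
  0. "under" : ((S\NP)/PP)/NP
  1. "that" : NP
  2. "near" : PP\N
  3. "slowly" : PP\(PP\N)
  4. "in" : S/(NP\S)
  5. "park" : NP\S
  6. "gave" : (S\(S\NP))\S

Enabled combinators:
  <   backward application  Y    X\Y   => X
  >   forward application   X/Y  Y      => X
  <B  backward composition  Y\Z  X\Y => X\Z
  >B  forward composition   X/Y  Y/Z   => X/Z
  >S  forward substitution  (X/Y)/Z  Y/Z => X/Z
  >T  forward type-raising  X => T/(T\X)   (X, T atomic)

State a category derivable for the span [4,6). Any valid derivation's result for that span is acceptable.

S

[0,7] S   <
  [0,4] S\NP   >
    [0,2] (S\NP)/PP   >
      [0,1] "under" : ((S\NP)/PP)/NP
      [1,2] "that" : NP
    [2,4] PP   <
      [2,3] "near" : PP\N
      [3,4] "slowly" : PP\(PP\N)
  [4,7] S\(S\NP)   <
    [4,6] S   >
      [4,5] "in" : S/(NP\S)
      [5,6] "park" : NP\S
    [6,7] "gave" : (S\(S\NP))\S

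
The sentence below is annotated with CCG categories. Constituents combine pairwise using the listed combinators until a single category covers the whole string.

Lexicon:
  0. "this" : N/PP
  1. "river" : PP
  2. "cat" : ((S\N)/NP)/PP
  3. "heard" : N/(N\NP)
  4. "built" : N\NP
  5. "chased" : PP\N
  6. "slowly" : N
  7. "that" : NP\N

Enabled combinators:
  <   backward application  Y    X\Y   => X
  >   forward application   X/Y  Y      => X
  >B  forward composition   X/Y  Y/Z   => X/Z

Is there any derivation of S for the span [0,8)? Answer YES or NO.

YES

[0,8] S   <
  [0,2] N   >
    [0,1] "this" : N/PP
    [1,2] "river" : PP
  [2,8] S\N   >
    [2,6] (S\N)/NP   >
      [2,3] "cat" : ((S\N)/NP)/PP
      [3,6] PP   <
        [3,5] N   >
          [3,4] "heard" : N/(N\NP)
          [4,5] "built" : N\NP
        [5,6] "chased" : PP\N
    [6,8] NP   <
      [6,7] "slowly" : N
      [7,8] "that" : NP\N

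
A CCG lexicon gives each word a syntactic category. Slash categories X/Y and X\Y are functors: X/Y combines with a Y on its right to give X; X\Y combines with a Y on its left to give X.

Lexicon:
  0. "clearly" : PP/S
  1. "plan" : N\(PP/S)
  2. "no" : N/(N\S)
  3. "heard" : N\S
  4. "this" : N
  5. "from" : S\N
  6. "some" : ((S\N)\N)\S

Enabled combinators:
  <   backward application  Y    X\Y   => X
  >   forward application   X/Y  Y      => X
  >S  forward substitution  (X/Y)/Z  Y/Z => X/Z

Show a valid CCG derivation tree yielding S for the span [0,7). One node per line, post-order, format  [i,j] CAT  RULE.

[0,7] S   <
  [0,2] N   <
    [0,1] "clearly" : PP/S
    [1,2] "plan" : N\(PP/S)
  [2,7] S\N   <
    [2,4] N   >
      [2,3] "no" : N/(N\S)
      [3,4] "heard" : N\S
    [4,7] (S\N)\N   <
      [4,6] S   <
        [4,5] "this" : N
        [5,6] "from" : S\N
      [6,7] "some" : ((S\N)\N)\S

[0,1] PP/S  lex  "clearly"
[1,2] N\(PP/S)  lex  "plan"
[0,2] N  <  k=1
[2,3] N/(N\S)  lex  "no"
[3,4] N\S  lex  "heard"
[2,4] N  >  k=3
[4,5] N  lex  "this"
[5,6] S\N  lex  "from"
[4,6] S  <  k=5
[6,7] ((S\N)\N)\S  lex  "some"
[4,7] (S\N)\N  <  k=6
[2,7] S\N  <  k=4
[0,7] S  <  k=2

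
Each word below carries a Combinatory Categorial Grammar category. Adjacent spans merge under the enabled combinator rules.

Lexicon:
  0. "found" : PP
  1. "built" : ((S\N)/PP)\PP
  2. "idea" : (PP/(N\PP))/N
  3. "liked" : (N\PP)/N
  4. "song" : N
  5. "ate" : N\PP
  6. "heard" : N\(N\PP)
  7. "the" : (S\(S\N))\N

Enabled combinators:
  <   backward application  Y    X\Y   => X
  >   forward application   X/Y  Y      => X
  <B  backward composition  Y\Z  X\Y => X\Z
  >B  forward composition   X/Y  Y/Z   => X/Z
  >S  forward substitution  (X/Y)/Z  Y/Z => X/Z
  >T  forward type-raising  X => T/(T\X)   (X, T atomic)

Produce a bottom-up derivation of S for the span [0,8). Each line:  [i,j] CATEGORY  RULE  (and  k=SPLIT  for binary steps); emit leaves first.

[0,8] S   <
  [0,5] S\N   >
    [0,2] (S\N)/PP   <
      [0,1] "found" : PP
      [1,2] "built" : ((S\N)/PP)\PP
    [2,5] PP   >
      [2,4] PP/N   >S
        [2,3] "idea" : (PP/(N\PP))/N
        [3,4] "liked" : (N\PP)/N
      [4,5] "song" : N
  [5,8] S\(S\N)   <
    [5,7] N   <
      [5,6] "ate" : N\PP
      [6,7] "heard" : N\(N\PP)
    [7,8] "the" : (S\(S\N))\N

[0,1] PP  lex  "found"
[1,2] ((S\N)/PP)\PP  lex  "built"
[0,2] (S\N)/PP  <  k=1
[2,3] (PP/(N\PP))/N  lex  "idea"
[3,4] (N\PP)/N  lex  "liked"
[2,4] PP/N  >S  k=3
[4,5] N  lex  "song"
[2,5] PP  >  k=4
[0,5] S\N  >  k=2
[5,6] N\PP  lex  "ate"
[6,7] N\(N\PP)  lex  "heard"
[5,7] N  <  k=6
[7,8] (S\(S\N))\N  lex  "the"
[5,8] S\(S\N)  <  k=7
[0,8] S  <  k=5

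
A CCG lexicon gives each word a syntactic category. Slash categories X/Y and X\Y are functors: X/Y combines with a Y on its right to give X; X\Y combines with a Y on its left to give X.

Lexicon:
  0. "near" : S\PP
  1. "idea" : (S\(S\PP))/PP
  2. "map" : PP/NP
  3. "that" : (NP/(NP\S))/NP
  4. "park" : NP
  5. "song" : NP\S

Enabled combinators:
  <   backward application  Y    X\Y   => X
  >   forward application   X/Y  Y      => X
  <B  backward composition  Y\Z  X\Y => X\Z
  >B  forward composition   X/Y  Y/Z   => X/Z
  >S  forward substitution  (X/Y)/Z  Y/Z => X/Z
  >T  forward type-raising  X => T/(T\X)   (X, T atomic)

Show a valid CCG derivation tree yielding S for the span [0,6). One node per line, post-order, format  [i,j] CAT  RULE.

[0,1] S\PP  lex  "near"
[1,2] (S\(S\PP))/PP  lex  "idea"
[2,3] PP/NP  lex  "map"
[3,4] (NP/(NP\S))/NP  lex  "that"
[4,5] NP  lex  "park"
[3,5] NP/(NP\S)  >  k=4
[5,6] NP\S  lex  "song"
[3,6] NP  >  k=5
[2,6] PP  >  k=3
[1,6] S\(S\PP)  >  k=2
[0,6] S  <  k=1

[0,6] S   <
  [0,1] "near" : S\PP
  [1,6] S\(S\PP)   >
    [1,2] "idea" : (S\(S\PP))/PP
    [2,6] PP   >
      [2,3] "map" : PP/NP
      [3,6] NP   >
        [3,5] NP/(NP\S)   >
          [3,4] "that" : (NP/(NP\S))/NP
          [4,5] "park" : NP
        [5,6] "song" : NP\S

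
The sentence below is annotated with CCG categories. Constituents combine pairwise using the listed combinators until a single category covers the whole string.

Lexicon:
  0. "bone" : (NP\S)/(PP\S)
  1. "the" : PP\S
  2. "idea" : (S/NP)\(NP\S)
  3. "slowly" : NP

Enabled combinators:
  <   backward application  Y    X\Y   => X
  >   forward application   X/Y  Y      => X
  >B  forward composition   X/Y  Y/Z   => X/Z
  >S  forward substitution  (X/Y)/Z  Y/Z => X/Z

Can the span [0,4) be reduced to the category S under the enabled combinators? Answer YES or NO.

[0,4] S   >
  [0,3] S/NP   <
    [0,2] NP\S   >
      [0,1] "bone" : (NP\S)/(PP\S)
      [1,2] "the" : PP\S
    [2,3] "idea" : (S/NP)\(NP\S)
  [3,4] "slowly" : NP

YES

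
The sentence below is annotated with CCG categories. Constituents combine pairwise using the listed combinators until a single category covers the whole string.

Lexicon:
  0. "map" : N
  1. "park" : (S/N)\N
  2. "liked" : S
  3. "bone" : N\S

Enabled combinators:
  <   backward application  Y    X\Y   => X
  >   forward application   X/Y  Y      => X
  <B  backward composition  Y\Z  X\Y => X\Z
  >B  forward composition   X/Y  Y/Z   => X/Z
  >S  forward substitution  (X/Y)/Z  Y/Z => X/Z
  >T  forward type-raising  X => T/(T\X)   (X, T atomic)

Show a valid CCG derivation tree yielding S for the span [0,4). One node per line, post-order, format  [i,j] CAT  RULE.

[0,1] N  lex  "map"
[1,2] (S/N)\N  lex  "park"
[0,2] S/N  <  k=1
[2,3] S  lex  "liked"
[3,4] N\S  lex  "bone"
[2,4] N  <  k=3
[0,4] S  >  k=2

[0,4] S   >
  [0,2] S/N   <
    [0,1] "map" : N
    [1,2] "park" : (S/N)\N
  [2,4] N   <
    [2,3] "liked" : S
    [3,4] "bone" : N\S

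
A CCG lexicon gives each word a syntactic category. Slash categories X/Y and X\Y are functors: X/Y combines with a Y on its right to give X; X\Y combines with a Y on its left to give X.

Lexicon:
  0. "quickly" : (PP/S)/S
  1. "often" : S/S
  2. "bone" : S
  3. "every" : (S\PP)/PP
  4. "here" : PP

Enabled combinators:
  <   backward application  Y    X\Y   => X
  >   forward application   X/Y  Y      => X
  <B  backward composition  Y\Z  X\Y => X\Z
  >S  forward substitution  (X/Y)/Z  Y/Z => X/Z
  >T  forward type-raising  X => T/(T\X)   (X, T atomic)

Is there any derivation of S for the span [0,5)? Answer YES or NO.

[0,5] S   <
  [0,3] PP   >
    [0,2] PP/S   >S
      [0,1] "quickly" : (PP/S)/S
      [1,2] "often" : S/S
    [2,3] "bone" : S
  [3,5] S\PP   >
    [3,4] "every" : (S\PP)/PP
    [4,5] "here" : PP

YES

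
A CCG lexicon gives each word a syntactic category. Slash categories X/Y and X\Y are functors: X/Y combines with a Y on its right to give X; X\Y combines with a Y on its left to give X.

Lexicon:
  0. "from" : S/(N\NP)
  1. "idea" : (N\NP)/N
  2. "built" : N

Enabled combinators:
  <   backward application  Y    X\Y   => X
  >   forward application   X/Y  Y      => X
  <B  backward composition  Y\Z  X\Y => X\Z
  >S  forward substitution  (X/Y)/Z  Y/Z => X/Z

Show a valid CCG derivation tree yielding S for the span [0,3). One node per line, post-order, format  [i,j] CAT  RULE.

[0,3] S   >
  [0,1] "from" : S/(N\NP)
  [1,3] N\NP   >
    [1,2] "idea" : (N\NP)/N
    [2,3] "built" : N

[0,1] S/(N\NP)  lex  "from"
[1,2] (N\NP)/N  lex  "idea"
[2,3] N  lex  "built"
[1,3] N\NP  >  k=2
[0,3] S  >  k=1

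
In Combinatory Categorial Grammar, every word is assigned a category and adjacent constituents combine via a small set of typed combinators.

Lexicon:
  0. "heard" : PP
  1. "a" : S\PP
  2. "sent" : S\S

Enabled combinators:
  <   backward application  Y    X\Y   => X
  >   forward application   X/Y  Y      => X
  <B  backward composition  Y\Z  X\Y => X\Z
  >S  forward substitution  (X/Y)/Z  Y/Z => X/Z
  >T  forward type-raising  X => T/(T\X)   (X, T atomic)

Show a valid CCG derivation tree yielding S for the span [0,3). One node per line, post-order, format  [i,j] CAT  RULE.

[0,3] S   <
  [0,1] "heard" : PP
  [1,3] S\PP   <B
    [1,2] "a" : S\PP
    [2,3] "sent" : S\S

[0,1] PP  lex  "heard"
[1,2] S\PP  lex  "a"
[2,3] S\S  lex  "sent"
[1,3] S\PP  <B  k=2
[0,3] S  <  k=1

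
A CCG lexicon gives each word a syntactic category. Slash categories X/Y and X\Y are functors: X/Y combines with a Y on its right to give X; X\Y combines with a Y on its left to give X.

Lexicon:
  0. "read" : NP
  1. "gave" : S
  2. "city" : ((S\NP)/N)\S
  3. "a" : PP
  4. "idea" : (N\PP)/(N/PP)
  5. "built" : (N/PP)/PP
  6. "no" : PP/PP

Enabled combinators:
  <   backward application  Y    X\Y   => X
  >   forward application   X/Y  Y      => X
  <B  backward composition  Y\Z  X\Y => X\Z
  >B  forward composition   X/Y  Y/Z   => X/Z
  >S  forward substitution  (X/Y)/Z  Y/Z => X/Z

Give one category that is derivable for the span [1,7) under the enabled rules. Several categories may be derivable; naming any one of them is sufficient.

[0,7] S   <
  [0,1] "read" : NP
  [1,7] S\NP   >
    [1,3] (S\NP)/N   <
      [1,2] "gave" : S
      [2,3] "city" : ((S\NP)/N)\S
    [3,7] N   <
      [3,4] "a" : PP
      [4,7] N\PP   >
        [4,5] "idea" : (N\PP)/(N/PP)
        [5,7] N/PP   >S
          [5,6] "built" : (N/PP)/PP
          [6,7] "no" : PP/PP

S\NP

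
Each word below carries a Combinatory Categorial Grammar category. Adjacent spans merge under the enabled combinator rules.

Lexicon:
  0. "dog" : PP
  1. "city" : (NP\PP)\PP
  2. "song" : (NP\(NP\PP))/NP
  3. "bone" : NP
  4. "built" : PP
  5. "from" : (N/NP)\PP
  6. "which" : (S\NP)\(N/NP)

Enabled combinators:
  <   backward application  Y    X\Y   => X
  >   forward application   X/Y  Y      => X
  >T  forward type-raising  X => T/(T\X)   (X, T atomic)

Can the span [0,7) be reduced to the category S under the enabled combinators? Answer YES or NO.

[0,7] S   <
  [0,4] NP   <
    [0,2] NP\PP   <
      [0,1] "dog" : PP
      [1,2] "city" : (NP\PP)\PP
    [2,4] NP\(NP\PP)   >
      [2,3] "song" : (NP\(NP\PP))/NP
      [3,4] "bone" : NP
  [4,7] S\NP   <
    [4,6] N/NP   <
      [4,5] "built" : PP
      [5,6] "from" : (N/NP)\PP
    [6,7] "which" : (S\NP)\(N/NP)

YES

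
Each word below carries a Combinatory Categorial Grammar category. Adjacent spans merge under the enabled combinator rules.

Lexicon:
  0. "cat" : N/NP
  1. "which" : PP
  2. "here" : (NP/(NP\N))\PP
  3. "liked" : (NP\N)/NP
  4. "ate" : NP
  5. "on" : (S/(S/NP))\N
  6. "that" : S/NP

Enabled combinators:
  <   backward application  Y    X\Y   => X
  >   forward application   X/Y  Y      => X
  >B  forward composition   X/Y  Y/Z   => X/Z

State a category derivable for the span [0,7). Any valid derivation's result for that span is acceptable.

S

[0,7] S   >
  [0,6] S/(S/NP)   <
    [0,5] N   >
      [0,1] "cat" : N/NP
      [1,5] NP   >
        [1,3] NP/(NP\N)   <
          [1,2] "which" : PP
          [2,3] "here" : (NP/(NP\N))\PP
        [3,5] NP\N   >
          [3,4] "liked" : (NP\N)/NP
          [4,5] "ate" : NP
    [5,6] "on" : (S/(S/NP))\N
  [6,7] "that" : S/NP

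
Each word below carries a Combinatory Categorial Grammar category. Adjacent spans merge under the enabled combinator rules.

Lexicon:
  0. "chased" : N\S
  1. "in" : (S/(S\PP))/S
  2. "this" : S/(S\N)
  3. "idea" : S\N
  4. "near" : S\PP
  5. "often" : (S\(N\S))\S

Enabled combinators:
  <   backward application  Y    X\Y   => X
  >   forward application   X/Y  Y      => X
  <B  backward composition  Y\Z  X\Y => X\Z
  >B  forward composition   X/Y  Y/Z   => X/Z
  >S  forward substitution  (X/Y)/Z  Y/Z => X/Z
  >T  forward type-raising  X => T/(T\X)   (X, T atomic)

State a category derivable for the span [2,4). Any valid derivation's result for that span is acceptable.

S

[0,6] S   <
  [0,1] "chased" : N\S
  [1,6] S\(N\S)   <
    [1,5] S   >
      [1,4] S/(S\PP)   >
        [1,2] "in" : (S/(S\PP))/S
        [2,4] S   >
          [2,3] "this" : S/(S\N)
          [3,4] "idea" : S\N
      [4,5] "near" : S\PP
    [5,6] "often" : (S\(N\S))\S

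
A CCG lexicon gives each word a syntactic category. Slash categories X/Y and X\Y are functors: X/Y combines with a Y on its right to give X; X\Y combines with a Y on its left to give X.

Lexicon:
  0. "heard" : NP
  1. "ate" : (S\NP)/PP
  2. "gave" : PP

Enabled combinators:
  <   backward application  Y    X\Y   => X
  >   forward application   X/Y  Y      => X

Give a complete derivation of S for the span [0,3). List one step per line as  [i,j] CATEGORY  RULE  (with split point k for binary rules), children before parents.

[0,1] NP  lex  "heard"
[1,2] (S\NP)/PP  lex  "ate"
[2,3] PP  lex  "gave"
[1,3] S\NP  >  k=2
[0,3] S  <  k=1

[0,3] S   <
  [0,1] "heard" : NP
  [1,3] S\NP   >
    [1,2] "ate" : (S\NP)/PP
    [2,3] "gave" : PP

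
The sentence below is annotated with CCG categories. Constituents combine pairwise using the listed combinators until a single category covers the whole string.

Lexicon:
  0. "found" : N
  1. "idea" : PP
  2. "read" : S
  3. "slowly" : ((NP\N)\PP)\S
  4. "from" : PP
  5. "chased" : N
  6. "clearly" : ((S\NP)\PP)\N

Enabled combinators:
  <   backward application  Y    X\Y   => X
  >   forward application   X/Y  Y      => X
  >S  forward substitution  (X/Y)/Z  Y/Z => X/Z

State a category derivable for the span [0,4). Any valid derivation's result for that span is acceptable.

NP

[0,7] S   <
  [0,4] NP   <
    [0,1] "found" : N
    [1,4] NP\N   <
      [1,2] "idea" : PP
      [2,4] (NP\N)\PP   <
        [2,3] "read" : S
        [3,4] "slowly" : ((NP\N)\PP)\S
  [4,7] S\NP   <
    [4,5] "from" : PP
    [5,7] (S\NP)\PP   <
      [5,6] "chased" : N
      [6,7] "clearly" : ((S\NP)\PP)\N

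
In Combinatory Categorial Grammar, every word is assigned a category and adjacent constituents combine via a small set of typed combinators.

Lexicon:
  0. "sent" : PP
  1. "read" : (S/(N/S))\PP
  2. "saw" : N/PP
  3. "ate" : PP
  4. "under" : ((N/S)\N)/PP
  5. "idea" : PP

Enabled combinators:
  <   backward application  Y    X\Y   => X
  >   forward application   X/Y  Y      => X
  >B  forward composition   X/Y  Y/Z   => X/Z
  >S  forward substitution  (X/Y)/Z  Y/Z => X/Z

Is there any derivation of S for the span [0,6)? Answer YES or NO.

YES

[0,6] S   >
  [0,2] S/(N/S)   <
    [0,1] "sent" : PP
    [1,2] "read" : (S/(N/S))\PP
  [2,6] N/S   <
    [2,4] N   >
      [2,3] "saw" : N/PP
      [3,4] "ate" : PP
    [4,6] (N/S)\N   >
      [4,5] "under" : ((N/S)\N)/PP
      [5,6] "idea" : PP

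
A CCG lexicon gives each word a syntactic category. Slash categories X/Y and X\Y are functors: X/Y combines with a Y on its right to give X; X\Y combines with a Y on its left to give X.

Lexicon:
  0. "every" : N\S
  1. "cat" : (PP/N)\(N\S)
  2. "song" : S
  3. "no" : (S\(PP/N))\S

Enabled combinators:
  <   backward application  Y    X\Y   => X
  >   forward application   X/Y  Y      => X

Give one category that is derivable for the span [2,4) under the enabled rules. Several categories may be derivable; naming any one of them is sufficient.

[0,4] S   <
  [0,2] PP/N   <
    [0,1] "every" : N\S
    [1,2] "cat" : (PP/N)\(N\S)
  [2,4] S\(PP/N)   <
    [2,3] "song" : S
    [3,4] "no" : (S\(PP/N))\S

S\(PP/N)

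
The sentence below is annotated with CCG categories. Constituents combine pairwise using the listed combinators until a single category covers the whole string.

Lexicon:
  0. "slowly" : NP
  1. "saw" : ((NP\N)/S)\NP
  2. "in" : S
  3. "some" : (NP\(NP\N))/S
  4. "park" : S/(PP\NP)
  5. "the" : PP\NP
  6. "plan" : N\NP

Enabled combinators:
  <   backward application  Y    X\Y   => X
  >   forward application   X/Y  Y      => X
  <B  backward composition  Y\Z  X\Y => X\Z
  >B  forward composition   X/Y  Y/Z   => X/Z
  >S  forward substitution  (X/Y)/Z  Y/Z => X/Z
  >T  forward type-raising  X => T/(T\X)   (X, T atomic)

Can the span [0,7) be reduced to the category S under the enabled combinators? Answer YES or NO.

NO

NP ((NP\N)/S)\NP S (NP\(NP\N))/S S/(PP\NP) PP\NP N\NP
CKY chart[0,7] = {N, N/(N\N), NP/(NP\N), PP/(PP\N), S/(S\N)}; S ∉ chart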